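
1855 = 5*371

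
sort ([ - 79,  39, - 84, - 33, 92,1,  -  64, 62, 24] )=[ - 84, - 79, - 64,-33,1,24, 39, 62,92 ]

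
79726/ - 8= - 9966 + 1/4 = - 9965.75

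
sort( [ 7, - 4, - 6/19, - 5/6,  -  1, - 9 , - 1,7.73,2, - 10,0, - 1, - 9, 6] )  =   [  -  10, - 9, -9, - 4, - 1,  -  1, - 1, -5/6 , - 6/19 , 0,2, 6, 7,7.73 ] 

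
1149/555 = 2 + 13/185  =  2.07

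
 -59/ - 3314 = 59/3314 =0.02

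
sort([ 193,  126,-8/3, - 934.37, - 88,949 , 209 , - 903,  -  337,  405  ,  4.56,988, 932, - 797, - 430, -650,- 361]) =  [ - 934.37 ,  -  903, - 797, - 650, - 430, - 361, - 337, - 88, - 8/3, 4.56, 126,193 , 209, 405, 932 , 949,988] 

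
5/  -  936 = -1 + 931/936= -0.01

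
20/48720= 1/2436 = 0.00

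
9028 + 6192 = 15220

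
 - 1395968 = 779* ( - 1792)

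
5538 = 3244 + 2294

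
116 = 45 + 71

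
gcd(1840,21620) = 460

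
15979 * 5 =79895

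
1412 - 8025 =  - 6613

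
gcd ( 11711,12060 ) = 1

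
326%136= 54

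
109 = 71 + 38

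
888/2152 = 111/269 = 0.41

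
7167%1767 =99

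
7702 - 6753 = 949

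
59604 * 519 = 30934476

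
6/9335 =6/9335 = 0.00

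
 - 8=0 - 8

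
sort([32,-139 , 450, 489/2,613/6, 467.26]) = [ - 139, 32, 613/6, 489/2, 450, 467.26]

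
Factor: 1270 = 2^1*5^1*127^1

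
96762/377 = 256  +  250/377= 256.66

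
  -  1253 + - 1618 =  - 2871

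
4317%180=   177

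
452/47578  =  226/23789=0.01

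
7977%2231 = 1284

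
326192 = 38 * 8584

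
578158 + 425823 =1003981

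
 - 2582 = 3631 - 6213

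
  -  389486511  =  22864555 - 412351066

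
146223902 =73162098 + 73061804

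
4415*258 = 1139070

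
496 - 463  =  33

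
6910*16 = 110560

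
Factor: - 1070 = - 2^1*5^1*107^1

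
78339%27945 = 22449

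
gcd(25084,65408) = 4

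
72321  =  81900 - 9579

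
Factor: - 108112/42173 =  - 2^4 * 29^1* 181^ ( - 1 )  =  -464/181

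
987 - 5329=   -  4342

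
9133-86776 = - 77643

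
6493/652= 9 + 625/652  =  9.96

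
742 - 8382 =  - 7640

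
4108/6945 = 4108/6945 = 0.59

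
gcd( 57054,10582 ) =74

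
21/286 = 21/286= 0.07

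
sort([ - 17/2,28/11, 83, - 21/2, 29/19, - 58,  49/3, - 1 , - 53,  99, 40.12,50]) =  [ - 58,  -  53 , - 21/2,  -  17/2 , - 1,29/19,28/11,49/3,  40.12 , 50,83,99 ]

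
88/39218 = 44/19609= 0.00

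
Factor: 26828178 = 2^1*3^1*13^1*343951^1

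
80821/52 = 1554 + 1/4  =  1554.25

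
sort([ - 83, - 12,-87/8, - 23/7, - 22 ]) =[ - 83, - 22, - 12, - 87/8,- 23/7] 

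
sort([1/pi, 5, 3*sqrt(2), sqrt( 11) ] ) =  [1/pi,sqrt(11), 3*sqrt(2), 5 ]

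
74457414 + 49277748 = 123735162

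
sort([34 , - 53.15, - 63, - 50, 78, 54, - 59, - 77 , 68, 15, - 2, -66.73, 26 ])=[-77, - 66.73,  -  63, - 59, - 53.15, -50,  -  2,15, 26, 34,54, 68, 78 ]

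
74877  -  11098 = 63779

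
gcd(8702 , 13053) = 4351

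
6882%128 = 98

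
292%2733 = 292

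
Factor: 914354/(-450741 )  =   - 2^1*3^( - 1 )*7^1*241^1 * 271^1* 150247^( - 1 )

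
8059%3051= 1957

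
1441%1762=1441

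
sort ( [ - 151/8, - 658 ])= [ - 658, -151/8]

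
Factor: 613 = 613^1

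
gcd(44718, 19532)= 514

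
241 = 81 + 160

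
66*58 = 3828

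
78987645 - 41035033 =37952612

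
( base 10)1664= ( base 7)4565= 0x680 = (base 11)1283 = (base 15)75E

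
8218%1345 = 148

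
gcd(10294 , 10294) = 10294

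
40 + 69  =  109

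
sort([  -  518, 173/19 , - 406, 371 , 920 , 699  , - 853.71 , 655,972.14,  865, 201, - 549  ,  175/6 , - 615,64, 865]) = [-853.71, - 615, - 549, - 518, - 406, 173/19, 175/6 , 64,201, 371, 655,699,865,865,920 , 972.14] 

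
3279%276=243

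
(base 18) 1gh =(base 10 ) 629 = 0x275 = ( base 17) 230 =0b1001110101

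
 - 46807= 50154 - 96961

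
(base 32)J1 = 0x261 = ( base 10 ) 609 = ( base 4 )21201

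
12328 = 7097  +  5231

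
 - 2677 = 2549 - 5226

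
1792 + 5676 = 7468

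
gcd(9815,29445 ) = 9815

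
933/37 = 25+8/37 = 25.22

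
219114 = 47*4662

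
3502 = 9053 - 5551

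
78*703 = 54834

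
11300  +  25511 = 36811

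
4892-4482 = 410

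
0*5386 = 0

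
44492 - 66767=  - 22275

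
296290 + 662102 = 958392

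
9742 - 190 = 9552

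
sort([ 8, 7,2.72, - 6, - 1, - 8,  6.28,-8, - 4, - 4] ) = [ -8, - 8, - 6, - 4, - 4, - 1,2.72, 6.28 , 7,  8]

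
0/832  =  0 = 0.00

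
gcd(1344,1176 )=168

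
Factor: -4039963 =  - 373^1*10831^1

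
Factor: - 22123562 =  - 2^1*17^1*19^1*23^1*1489^1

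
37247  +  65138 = 102385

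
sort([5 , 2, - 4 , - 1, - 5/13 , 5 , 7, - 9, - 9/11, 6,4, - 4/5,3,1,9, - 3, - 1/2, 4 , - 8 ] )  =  [ - 9, - 8, - 4, - 3 , - 1,-9/11, - 4/5, - 1/2 , - 5/13, 1,2, 3, 4, 4, 5,5 , 6 , 7,9 ]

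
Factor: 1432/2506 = 2^2*7^(-1)   =  4/7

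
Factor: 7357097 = 11^1* 29^1*23063^1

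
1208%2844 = 1208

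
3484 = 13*268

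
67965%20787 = 5604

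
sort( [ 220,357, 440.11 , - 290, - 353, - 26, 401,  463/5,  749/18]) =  [ - 353,-290, - 26,749/18,463/5,220,357,401, 440.11] 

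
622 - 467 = 155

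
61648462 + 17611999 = 79260461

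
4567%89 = 28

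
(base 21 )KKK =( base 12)5438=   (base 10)9260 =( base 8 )22054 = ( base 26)di4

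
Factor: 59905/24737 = 5^1*29^(  -  1 )*853^(  -  1)*11981^1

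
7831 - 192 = 7639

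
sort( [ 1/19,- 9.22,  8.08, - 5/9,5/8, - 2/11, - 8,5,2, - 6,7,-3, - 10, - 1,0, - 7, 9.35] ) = [ - 10,-9.22, - 8,- 7, - 6, - 3, -1, - 5/9,- 2/11, 0,1/19, 5/8,2,5, 7,8.08, 9.35 ] 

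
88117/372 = 236+325/372 = 236.87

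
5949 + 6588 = 12537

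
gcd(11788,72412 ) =1684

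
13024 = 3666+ 9358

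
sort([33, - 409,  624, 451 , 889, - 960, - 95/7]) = [ - 960, - 409,-95/7,  33, 451, 624,  889]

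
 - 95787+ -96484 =-192271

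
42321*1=42321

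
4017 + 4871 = 8888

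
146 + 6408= 6554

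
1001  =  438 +563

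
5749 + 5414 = 11163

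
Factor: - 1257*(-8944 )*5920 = 2^9 * 3^1*5^1*13^1*37^1*43^1*419^1 = 66556239360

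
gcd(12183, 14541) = 393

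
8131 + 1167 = 9298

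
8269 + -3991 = 4278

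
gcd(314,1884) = 314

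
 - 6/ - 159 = 2/53 = 0.04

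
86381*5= 431905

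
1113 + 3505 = 4618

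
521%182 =157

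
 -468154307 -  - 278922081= -189232226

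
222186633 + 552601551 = 774788184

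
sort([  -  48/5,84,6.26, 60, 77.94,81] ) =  [  -  48/5, 6.26 , 60, 77.94 , 81, 84]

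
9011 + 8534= 17545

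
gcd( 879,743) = 1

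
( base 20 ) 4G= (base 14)6c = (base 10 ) 96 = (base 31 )33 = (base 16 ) 60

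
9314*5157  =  48032298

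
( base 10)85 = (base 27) 34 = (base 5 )320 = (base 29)2R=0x55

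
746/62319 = 746/62319 = 0.01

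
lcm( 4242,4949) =29694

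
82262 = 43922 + 38340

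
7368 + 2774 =10142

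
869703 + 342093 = 1211796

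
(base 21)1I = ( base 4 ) 213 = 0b100111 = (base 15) 29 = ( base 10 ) 39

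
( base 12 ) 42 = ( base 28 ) 1m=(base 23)24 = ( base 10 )50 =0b110010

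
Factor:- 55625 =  - 5^4*89^1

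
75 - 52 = 23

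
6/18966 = 1/3161 = 0.00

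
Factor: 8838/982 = 9 = 3^2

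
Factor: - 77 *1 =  - 7^1 *11^1 = - 77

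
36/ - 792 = -1 + 21/22  =  - 0.05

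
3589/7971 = 3589/7971= 0.45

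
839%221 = 176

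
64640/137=471 + 113/137 = 471.82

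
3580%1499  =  582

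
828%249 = 81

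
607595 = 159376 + 448219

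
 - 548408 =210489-758897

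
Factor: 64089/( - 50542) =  - 2^( - 1 )*3^2*37^( - 1)  *683^(- 1 )*7121^1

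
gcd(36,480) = 12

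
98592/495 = 32864/165 = 199.18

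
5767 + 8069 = 13836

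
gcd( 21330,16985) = 395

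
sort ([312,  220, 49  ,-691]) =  [ - 691, 49,  220, 312 ] 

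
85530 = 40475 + 45055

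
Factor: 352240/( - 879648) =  -2^( - 1)*3^( - 1)*5^1 * 7^(- 1 )*11^( - 1 )*37^1 = -185/462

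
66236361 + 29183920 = 95420281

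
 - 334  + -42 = - 376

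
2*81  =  162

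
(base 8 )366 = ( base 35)71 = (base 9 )303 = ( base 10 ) 246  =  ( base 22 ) b4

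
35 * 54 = 1890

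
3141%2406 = 735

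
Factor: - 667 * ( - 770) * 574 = 2^2*5^1 * 7^2 *11^1*23^1 * 29^1 * 41^1 = 294800660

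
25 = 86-61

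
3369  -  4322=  - 953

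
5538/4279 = 1 + 1259/4279  =  1.29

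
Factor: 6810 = 2^1* 3^1* 5^1 * 227^1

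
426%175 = 76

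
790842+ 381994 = 1172836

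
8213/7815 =1 + 398/7815 = 1.05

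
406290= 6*67715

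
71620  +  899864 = 971484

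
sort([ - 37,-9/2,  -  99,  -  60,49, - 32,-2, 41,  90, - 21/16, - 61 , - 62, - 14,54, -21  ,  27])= [ - 99, - 62,-61,- 60, - 37, - 32, - 21, - 14 ,-9/2, - 2, - 21/16,  27 , 41, 49,  54 , 90 ] 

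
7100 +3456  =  10556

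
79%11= 2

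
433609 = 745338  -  311729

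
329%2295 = 329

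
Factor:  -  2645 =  - 5^1*23^2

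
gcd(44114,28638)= 2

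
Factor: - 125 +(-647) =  - 2^2*193^1 = - 772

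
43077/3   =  14359 = 14359.00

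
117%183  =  117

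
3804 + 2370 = 6174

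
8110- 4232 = 3878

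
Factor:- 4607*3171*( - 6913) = 3^1*7^1*17^1 * 31^1*151^1*223^1* 271^1 = 100990613661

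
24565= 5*4913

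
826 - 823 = 3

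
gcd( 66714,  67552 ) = 2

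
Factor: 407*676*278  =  2^3*11^1 *13^2*37^1 * 139^1  =  76486696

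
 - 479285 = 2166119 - 2645404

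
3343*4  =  13372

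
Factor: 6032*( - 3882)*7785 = - 182295303840 = - 2^5*3^3*5^1*13^1*  29^1 *173^1* 647^1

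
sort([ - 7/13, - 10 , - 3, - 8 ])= [ - 10, - 8, - 3, - 7/13 ]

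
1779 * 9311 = 16564269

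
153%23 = 15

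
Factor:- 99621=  - 3^2*11069^1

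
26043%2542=623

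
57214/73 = 57214/73 = 783.75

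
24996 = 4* 6249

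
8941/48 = 8941/48=186.27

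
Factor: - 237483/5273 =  - 3^2 * 5273^( - 1)*26387^1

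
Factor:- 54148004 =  - 2^2 * 13537001^1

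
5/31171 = 5/31171 = 0.00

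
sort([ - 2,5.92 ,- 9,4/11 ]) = [-9, - 2,4/11, 5.92]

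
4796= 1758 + 3038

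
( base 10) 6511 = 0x196f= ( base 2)1100101101111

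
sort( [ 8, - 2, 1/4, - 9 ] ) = [-9, - 2,  1/4,8 ] 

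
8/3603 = 8/3603 = 0.00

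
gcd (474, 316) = 158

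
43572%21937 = 21635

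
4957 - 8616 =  - 3659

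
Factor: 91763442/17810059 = 2^1*3^4 * 566441^1 * 17810059^( - 1 )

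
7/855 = 7/855 = 0.01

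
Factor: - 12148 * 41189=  - 2^2 * 3037^1*41189^1= - 500363972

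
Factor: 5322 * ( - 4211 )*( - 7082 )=2^2 * 3^1*887^1*3541^1*4211^1  =  158714291244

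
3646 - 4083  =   - 437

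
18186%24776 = 18186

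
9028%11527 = 9028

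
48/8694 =8/1449 = 0.01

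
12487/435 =28 + 307/435=28.71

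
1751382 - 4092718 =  - 2341336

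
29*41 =1189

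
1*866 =866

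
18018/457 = 18018/457 = 39.43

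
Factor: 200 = 2^3*  5^2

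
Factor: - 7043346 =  - 2^1*3^2 * 29^1*103^1 * 131^1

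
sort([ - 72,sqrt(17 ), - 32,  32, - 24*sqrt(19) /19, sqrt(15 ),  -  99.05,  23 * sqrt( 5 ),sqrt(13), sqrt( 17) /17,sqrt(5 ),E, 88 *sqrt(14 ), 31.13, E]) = [  -  99.05, - 72,-32,  -  24*sqrt( 19) /19, sqrt(17 )/17, sqrt(5 ),E, E, sqrt( 13 ), sqrt(15),sqrt( 17 ), 31.13,32, 23*sqrt(5), 88  *  sqrt( 14) ] 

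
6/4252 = 3/2126 = 0.00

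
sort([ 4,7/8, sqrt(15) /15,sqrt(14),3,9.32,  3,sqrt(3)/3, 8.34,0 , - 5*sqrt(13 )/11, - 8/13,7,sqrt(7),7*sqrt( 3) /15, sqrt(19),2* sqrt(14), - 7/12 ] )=[ - 5*sqrt (13)/11, - 8/13 ,-7/12,  0,sqrt(15)/15,sqrt ( 3 ) /3,  7*sqrt( 3)/15,7/8, sqrt (7), 3, 3,sqrt(14 ),4,sqrt( 19),7,2*sqrt( 14), 8.34,9.32] 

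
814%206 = 196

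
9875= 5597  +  4278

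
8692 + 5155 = 13847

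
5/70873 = 5/70873 = 0.00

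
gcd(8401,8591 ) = 1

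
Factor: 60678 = 2^1  *3^2  *3371^1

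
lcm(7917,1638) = 47502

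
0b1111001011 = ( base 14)4D5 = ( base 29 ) 14E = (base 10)971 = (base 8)1713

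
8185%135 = 85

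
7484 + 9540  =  17024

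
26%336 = 26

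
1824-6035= - 4211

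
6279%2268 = 1743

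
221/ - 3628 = -1 + 3407/3628 = -0.06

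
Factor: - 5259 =- 3^1 * 1753^1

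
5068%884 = 648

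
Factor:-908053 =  - 908053^1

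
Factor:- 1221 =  - 3^1*11^1*37^1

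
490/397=490/397 = 1.23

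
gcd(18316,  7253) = 1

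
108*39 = 4212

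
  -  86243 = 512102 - 598345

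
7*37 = 259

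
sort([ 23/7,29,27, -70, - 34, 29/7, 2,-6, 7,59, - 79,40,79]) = [-79, - 70,  -  34,  -  6, 2,23/7,29/7,7,27, 29,40,59,79] 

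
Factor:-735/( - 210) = 7/2 = 2^(-1 )*7^1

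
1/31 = 1/31 = 0.03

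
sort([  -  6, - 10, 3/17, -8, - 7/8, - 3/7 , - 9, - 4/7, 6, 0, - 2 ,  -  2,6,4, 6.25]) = [ - 10, - 9, - 8, - 6, - 2, -2,- 7/8,-4/7, - 3/7, 0 , 3/17, 4 , 6, 6, 6.25 ]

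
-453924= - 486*934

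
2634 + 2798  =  5432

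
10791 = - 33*( - 327) 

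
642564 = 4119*156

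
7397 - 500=6897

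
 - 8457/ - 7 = 8457/7 = 1208.14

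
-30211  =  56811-87022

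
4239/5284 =4239/5284 = 0.80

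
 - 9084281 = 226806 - 9311087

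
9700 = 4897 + 4803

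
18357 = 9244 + 9113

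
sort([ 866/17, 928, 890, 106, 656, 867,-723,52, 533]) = [  -  723,866/17, 52, 106, 533, 656,  867, 890,928]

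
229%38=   1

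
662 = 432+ 230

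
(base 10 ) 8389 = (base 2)10000011000101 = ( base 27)BDJ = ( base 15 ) 2744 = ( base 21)J0A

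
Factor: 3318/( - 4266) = - 3^( - 2 )*7^1= - 7/9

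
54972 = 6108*9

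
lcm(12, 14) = 84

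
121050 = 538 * 225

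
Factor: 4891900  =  2^2*5^2*13^1*53^1*71^1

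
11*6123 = 67353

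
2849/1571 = 2849/1571 = 1.81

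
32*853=27296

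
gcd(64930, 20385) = 755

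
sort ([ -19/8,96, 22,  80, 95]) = [ - 19/8, 22,80 , 95, 96]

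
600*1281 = 768600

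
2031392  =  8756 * 232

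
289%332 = 289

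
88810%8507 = 3740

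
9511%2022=1423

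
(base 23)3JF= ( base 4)133313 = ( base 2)11111110111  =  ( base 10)2039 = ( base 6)13235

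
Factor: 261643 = 261643^1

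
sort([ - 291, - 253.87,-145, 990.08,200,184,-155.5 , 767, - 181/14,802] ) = [-291, - 253.87, - 155.5,-145, - 181/14, 184,200,767,802, 990.08]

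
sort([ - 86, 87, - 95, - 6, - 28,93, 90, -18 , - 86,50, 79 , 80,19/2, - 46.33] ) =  [ - 95, - 86, - 86, - 46.33, - 28,-18, - 6, 19/2, 50, 79, 80, 87, 90, 93]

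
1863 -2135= -272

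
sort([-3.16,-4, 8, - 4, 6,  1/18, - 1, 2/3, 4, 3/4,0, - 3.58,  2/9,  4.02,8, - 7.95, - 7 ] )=[ - 7.95  , - 7, - 4 ,-4, - 3.58,-3.16,-1,  0,  1/18, 2/9, 2/3,  3/4, 4, 4.02 , 6, 8,8] 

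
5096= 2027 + 3069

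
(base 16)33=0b110011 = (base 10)51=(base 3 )1220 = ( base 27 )1O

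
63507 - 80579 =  - 17072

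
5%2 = 1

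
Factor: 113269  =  13^1*8713^1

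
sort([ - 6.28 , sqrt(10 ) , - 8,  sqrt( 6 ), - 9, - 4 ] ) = [ - 9, - 8, - 6.28 , -4 , sqrt(6 ) , sqrt( 10) ] 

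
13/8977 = 13/8977=0.00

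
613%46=15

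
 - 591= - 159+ - 432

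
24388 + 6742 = 31130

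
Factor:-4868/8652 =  - 3^( - 1) * 7^(- 1) *103^( - 1)* 1217^1 = - 1217/2163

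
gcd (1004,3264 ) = 4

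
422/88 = 211/44 = 4.80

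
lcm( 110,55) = 110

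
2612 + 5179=7791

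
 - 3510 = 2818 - 6328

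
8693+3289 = 11982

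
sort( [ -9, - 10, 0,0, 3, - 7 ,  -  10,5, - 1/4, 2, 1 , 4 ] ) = [ - 10, - 10, - 9,-7, - 1/4, 0, 0, 1, 2, 3, 4,  5] 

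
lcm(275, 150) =1650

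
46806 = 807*58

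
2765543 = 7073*391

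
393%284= 109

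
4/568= 1/142 =0.01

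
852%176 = 148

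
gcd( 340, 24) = 4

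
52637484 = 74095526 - 21458042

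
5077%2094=889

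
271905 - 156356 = 115549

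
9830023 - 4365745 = 5464278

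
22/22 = 1 = 1.00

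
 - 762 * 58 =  - 44196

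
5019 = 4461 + 558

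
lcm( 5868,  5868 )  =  5868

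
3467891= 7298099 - 3830208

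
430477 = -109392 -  - 539869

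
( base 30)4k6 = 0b1000001101110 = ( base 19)bc7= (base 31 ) 4BL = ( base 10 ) 4206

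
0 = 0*40833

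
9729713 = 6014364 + 3715349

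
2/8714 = 1/4357 =0.00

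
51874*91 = 4720534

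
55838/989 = 55838/989= 56.46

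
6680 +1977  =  8657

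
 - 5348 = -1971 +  - 3377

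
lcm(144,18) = 144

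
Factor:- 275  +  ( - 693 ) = - 968= - 2^3*11^2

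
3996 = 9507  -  5511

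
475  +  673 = 1148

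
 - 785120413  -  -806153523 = 21033110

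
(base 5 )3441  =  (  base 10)496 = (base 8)760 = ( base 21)12D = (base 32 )fg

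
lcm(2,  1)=2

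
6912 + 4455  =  11367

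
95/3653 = 95/3653 = 0.03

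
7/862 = 7/862 = 0.01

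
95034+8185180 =8280214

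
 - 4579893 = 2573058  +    -  7152951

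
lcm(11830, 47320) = 47320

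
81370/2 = 40685 = 40685.00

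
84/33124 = 3/1183 =0.00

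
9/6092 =9/6092 = 0.00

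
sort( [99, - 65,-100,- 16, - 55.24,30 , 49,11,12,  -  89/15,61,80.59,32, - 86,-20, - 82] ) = [  -  100, - 86, - 82,  -  65, -55.24,  -  20,  -  16,-89/15, 11, 12,30, 32, 49, 61,  80.59, 99 ] 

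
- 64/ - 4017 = 64/4017 = 0.02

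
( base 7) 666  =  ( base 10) 342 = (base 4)11112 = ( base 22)fc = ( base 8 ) 526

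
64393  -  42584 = 21809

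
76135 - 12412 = 63723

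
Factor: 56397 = 3^1*11^1*1709^1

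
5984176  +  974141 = 6958317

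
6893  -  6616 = 277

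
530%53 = 0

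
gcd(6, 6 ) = 6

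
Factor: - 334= -2^1*167^1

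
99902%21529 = 13786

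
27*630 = 17010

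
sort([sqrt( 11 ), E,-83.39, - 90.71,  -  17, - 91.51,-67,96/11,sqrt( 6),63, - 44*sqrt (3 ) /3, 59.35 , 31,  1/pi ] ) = [ - 91.51,- 90.71 ,- 83.39, - 67, -44*sqrt( 3 )/3, - 17,1/pi, sqrt(6),E, sqrt(11 ),96/11,31,  59.35, 63 ]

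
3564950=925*3854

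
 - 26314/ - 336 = 13157/168 = 78.32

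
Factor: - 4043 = - 13^1*311^1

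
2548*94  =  239512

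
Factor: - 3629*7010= - 25439290 = - 2^1 * 5^1*19^1*191^1*701^1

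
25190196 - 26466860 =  - 1276664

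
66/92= 33/46 = 0.72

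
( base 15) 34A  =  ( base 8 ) 1351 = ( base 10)745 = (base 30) OP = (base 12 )521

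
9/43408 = 9/43408 = 0.00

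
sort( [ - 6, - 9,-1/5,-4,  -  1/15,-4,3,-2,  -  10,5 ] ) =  [-10, - 9, - 6,  -  4 , - 4,- 2, - 1/5, - 1/15,3,5]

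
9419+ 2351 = 11770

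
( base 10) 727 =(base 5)10402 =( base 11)601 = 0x2d7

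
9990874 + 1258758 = 11249632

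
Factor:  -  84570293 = -29^1*43^1*67819^1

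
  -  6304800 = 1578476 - 7883276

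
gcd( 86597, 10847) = 1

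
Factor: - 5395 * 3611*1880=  - 36624928600 = -2^3 *5^2 * 13^1 * 23^1*47^1 * 83^1 * 157^1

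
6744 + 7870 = 14614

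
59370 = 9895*6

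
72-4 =68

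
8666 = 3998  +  4668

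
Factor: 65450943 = 3^3*1013^1*2393^1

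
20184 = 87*232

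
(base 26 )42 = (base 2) 1101010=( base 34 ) 34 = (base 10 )106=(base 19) 5b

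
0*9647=0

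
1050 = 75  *14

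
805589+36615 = 842204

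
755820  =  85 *8892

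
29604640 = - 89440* ( - 331 )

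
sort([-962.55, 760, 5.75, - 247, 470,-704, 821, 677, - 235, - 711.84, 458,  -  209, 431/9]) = [ - 962.55,-711.84, - 704,-247, - 235,  -  209, 5.75,431/9,458, 470, 677, 760,  821] 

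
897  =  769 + 128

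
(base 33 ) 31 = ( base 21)4G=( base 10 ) 100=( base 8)144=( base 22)4C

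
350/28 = 25/2 = 12.50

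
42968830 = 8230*5221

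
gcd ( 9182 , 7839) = 1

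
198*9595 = 1899810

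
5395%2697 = 1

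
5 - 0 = 5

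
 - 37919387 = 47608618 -85528005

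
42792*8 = 342336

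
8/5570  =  4/2785 = 0.00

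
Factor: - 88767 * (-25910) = 2^1 * 3^2 * 5^1*7^1*1409^1 * 2591^1 = 2299952970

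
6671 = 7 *953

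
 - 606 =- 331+-275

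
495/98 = 5  +  5/98 = 5.05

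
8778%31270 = 8778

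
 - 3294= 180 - 3474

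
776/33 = 776/33 = 23.52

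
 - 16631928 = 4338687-20970615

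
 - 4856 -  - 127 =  - 4729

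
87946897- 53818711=34128186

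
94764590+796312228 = 891076818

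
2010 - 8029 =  - 6019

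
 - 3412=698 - 4110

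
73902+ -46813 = 27089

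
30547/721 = 30547/721 = 42.37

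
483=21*23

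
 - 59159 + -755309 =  - 814468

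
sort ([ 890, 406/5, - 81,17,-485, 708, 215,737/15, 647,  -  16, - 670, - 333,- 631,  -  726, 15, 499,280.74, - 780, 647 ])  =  [ - 780,-726, - 670,-631,  -  485, - 333, - 81, - 16, 15,17,737/15,  406/5,215 , 280.74 , 499 , 647 , 647, 708,890]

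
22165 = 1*22165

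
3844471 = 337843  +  3506628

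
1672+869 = 2541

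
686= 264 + 422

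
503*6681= 3360543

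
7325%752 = 557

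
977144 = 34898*28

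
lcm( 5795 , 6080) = 370880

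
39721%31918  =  7803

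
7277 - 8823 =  - 1546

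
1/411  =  1/411 = 0.00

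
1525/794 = 1 + 731/794 = 1.92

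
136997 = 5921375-5784378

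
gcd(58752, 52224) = 6528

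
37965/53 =37965/53= 716.32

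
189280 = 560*338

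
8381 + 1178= 9559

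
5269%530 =499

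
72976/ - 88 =  -  830 + 8/11 = -829.27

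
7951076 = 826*9626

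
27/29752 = 27/29752 = 0.00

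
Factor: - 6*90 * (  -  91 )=49140 = 2^2 * 3^3* 5^1*7^1* 13^1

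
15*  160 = 2400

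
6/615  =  2/205 =0.01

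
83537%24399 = 10340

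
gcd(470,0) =470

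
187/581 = 187/581 = 0.32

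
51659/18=2869+17/18=2869.94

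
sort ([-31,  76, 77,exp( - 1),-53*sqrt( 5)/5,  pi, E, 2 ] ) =[  -  31,-53*sqrt( 5)/5 , exp( - 1),  2, E, pi,76 , 77] 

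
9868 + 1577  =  11445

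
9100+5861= 14961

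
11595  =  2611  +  8984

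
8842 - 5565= 3277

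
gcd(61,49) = 1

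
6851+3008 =9859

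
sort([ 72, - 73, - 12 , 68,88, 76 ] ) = [-73, - 12,68,72,76,  88]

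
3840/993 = 3 + 287/331 = 3.87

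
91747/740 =91747/740 = 123.98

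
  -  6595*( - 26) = 171470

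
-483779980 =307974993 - 791754973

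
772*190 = 146680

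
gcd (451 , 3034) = 41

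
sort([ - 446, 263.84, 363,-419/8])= [  -  446,  -  419/8, 263.84  ,  363 ] 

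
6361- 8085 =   -  1724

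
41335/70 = 1181/2=590.50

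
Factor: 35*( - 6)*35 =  -2^1 *3^1*5^2*7^2=- 7350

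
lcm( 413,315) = 18585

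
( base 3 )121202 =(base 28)G4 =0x1C4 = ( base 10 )452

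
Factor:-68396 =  -2^2 * 17099^1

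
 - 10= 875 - 885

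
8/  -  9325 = -1 + 9317/9325 = -0.00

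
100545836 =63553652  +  36992184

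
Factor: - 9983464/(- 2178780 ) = 2495866/544695 = 2^1*3^( - 1 )*5^ ( - 1)*137^1*9109^1*36313^( - 1 ) 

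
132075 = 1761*75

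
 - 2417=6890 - 9307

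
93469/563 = 166 + 11/563 = 166.02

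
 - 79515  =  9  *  ( - 8835) 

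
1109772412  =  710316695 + 399455717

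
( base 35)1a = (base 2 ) 101101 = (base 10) 45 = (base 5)140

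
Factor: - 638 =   -  2^1*11^1*29^1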